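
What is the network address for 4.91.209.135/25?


IP:   00000100.01011011.11010001.10000111
Mask: 11111111.11111111.11111111.10000000
AND operation:
Net:  00000100.01011011.11010001.10000000
Network: 4.91.209.128/25


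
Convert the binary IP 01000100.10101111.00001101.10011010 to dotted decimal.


01000100 = 68
10101111 = 175
00001101 = 13
10011010 = 154
IP: 68.175.13.154


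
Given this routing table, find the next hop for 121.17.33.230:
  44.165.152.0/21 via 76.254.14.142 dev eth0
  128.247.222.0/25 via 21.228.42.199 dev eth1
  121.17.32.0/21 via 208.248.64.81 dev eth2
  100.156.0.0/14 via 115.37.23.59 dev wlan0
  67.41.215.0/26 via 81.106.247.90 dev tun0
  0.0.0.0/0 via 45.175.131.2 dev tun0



Longest prefix match for 121.17.33.230:
  /21 44.165.152.0: no
  /25 128.247.222.0: no
  /21 121.17.32.0: MATCH
  /14 100.156.0.0: no
  /26 67.41.215.0: no
  /0 0.0.0.0: MATCH
Selected: next-hop 208.248.64.81 via eth2 (matched /21)


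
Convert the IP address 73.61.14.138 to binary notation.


73 = 01001001
61 = 00111101
14 = 00001110
138 = 10001010
Binary: 01001001.00111101.00001110.10001010


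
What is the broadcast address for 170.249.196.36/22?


Network: 170.249.196.0/22
Host bits = 10
Set all host bits to 1:
Broadcast: 170.249.199.255


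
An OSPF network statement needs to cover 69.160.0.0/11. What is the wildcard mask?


Subnet mask: 255.224.0.0
Wildcard = 255.255.255.255 - subnet mask
255 - 255 = 0
255 - 224 = 31
255 - 0 = 255
255 - 0 = 255
Wildcard: 0.31.255.255


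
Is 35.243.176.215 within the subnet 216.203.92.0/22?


Subnet network: 216.203.92.0
Test IP AND mask: 35.243.176.0
No, 35.243.176.215 is not in 216.203.92.0/22


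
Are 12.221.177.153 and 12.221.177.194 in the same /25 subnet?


Mask: 255.255.255.128
12.221.177.153 AND mask = 12.221.177.128
12.221.177.194 AND mask = 12.221.177.128
Yes, same subnet (12.221.177.128)


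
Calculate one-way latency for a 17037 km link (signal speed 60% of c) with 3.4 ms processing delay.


Speed = 0.6 * 3e5 km/s = 180000 km/s
Propagation delay = 17037 / 180000 = 0.0946 s = 94.65 ms
Processing delay = 3.4 ms
Total one-way latency = 98.05 ms


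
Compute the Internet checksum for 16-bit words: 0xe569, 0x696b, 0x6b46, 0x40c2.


Sum all words (with carry folding):
+ 0xe569 = 0xe569
+ 0x696b = 0x4ed5
+ 0x6b46 = 0xba1b
+ 0x40c2 = 0xfadd
One's complement: ~0xfadd
Checksum = 0x0522


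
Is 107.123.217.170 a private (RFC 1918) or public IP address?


RFC 1918 private ranges:
  10.0.0.0/8 (10.0.0.0 - 10.255.255.255)
  172.16.0.0/12 (172.16.0.0 - 172.31.255.255)
  192.168.0.0/16 (192.168.0.0 - 192.168.255.255)
Public (not in any RFC 1918 range)


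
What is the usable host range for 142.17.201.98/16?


Network: 142.17.0.0
Broadcast: 142.17.255.255
First usable = network + 1
Last usable = broadcast - 1
Range: 142.17.0.1 to 142.17.255.254


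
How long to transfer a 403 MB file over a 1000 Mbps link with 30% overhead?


Effective throughput = 1000 * (1 - 30/100) = 700 Mbps
File size in Mb = 403 * 8 = 3224 Mb
Time = 3224 / 700
Time = 4.6057 seconds


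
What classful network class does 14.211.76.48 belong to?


First octet: 14
Binary: 00001110
0xxxxxxx -> Class A (1-126)
Class A, default mask 255.0.0.0 (/8)


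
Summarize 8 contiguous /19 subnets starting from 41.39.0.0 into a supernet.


Original prefix: /19
Number of subnets: 8 = 2^3
New prefix = 19 - 3 = 16
Supernet: 41.39.0.0/16


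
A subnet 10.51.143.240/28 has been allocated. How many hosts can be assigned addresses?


Host bits = 32 - 28 = 4
Total addresses = 2^4 = 16
Usable = total - 2 (network and broadcast)
Usable hosts: 14


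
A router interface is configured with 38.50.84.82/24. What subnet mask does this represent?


/24 means 24 network bits, 8 host bits
Binary: 11111111111111111111111100000000
Mask: 255.255.255.0


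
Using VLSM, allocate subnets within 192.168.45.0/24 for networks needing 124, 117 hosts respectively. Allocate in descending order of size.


124 hosts -> /25 (126 usable): 192.168.45.0/25
117 hosts -> /25 (126 usable): 192.168.45.128/25
Allocation: 192.168.45.0/25 (124 hosts, 126 usable); 192.168.45.128/25 (117 hosts, 126 usable)


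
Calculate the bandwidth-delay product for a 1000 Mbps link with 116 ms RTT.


BDP = bandwidth * RTT
= 1000 Mbps * 116 ms
= 1000 * 1e6 * 116 / 1000 bits
= 116000000 bits
= 14500000 bytes
= 14160.1562 KB
BDP = 116000000 bits (14500000 bytes)


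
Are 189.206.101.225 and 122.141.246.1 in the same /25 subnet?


Mask: 255.255.255.128
189.206.101.225 AND mask = 189.206.101.128
122.141.246.1 AND mask = 122.141.246.0
No, different subnets (189.206.101.128 vs 122.141.246.0)


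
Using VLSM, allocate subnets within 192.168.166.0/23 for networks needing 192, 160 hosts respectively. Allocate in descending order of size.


192 hosts -> /24 (254 usable): 192.168.166.0/24
160 hosts -> /24 (254 usable): 192.168.167.0/24
Allocation: 192.168.166.0/24 (192 hosts, 254 usable); 192.168.167.0/24 (160 hosts, 254 usable)


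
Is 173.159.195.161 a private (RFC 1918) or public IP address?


RFC 1918 private ranges:
  10.0.0.0/8 (10.0.0.0 - 10.255.255.255)
  172.16.0.0/12 (172.16.0.0 - 172.31.255.255)
  192.168.0.0/16 (192.168.0.0 - 192.168.255.255)
Public (not in any RFC 1918 range)


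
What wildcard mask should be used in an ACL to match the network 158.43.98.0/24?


Subnet mask: 255.255.255.0
Wildcard = 255.255.255.255 - subnet mask
255 - 255 = 0
255 - 255 = 0
255 - 255 = 0
255 - 0 = 255
Wildcard: 0.0.0.255


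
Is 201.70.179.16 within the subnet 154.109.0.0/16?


Subnet network: 154.109.0.0
Test IP AND mask: 201.70.0.0
No, 201.70.179.16 is not in 154.109.0.0/16


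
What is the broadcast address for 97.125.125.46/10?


Network: 97.64.0.0/10
Host bits = 22
Set all host bits to 1:
Broadcast: 97.127.255.255


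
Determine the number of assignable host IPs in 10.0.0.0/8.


Host bits = 32 - 8 = 24
Total addresses = 2^24 = 16777216
Usable = total - 2 (network and broadcast)
Usable hosts: 16777214


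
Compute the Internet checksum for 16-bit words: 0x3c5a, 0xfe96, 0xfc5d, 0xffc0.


Sum all words (with carry folding):
+ 0x3c5a = 0x3c5a
+ 0xfe96 = 0x3af1
+ 0xfc5d = 0x374f
+ 0xffc0 = 0x3710
One's complement: ~0x3710
Checksum = 0xc8ef


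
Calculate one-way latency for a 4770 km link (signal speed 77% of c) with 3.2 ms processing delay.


Speed = 0.77 * 3e5 km/s = 231000 km/s
Propagation delay = 4770 / 231000 = 0.0206 s = 20.6494 ms
Processing delay = 3.2 ms
Total one-way latency = 23.8494 ms


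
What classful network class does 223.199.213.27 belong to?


First octet: 223
Binary: 11011111
110xxxxx -> Class C (192-223)
Class C, default mask 255.255.255.0 (/24)


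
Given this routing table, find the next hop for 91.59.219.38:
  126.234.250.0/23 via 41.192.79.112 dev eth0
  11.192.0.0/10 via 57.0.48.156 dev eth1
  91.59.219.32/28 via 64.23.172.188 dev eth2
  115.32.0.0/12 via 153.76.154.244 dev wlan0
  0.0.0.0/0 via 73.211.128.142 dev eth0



Longest prefix match for 91.59.219.38:
  /23 126.234.250.0: no
  /10 11.192.0.0: no
  /28 91.59.219.32: MATCH
  /12 115.32.0.0: no
  /0 0.0.0.0: MATCH
Selected: next-hop 64.23.172.188 via eth2 (matched /28)


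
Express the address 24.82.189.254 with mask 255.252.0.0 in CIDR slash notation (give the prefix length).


Binary: 11111111.11111100.00000000.00000000
Count leading 1s
Prefix: /14


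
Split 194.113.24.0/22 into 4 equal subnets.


New prefix = 22 + 2 = 24
Each subnet has 256 addresses
  194.113.24.0/24
  194.113.25.0/24
  194.113.26.0/24
  194.113.27.0/24
Subnets: 194.113.24.0/24, 194.113.25.0/24, 194.113.26.0/24, 194.113.27.0/24


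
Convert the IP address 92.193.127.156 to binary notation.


92 = 01011100
193 = 11000001
127 = 01111111
156 = 10011100
Binary: 01011100.11000001.01111111.10011100


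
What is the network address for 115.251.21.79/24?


IP:   01110011.11111011.00010101.01001111
Mask: 11111111.11111111.11111111.00000000
AND operation:
Net:  01110011.11111011.00010101.00000000
Network: 115.251.21.0/24


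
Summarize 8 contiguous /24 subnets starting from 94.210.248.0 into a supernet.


Original prefix: /24
Number of subnets: 8 = 2^3
New prefix = 24 - 3 = 21
Supernet: 94.210.248.0/21


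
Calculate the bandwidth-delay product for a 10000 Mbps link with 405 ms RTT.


BDP = bandwidth * RTT
= 10000 Mbps * 405 ms
= 10000 * 1e6 * 405 / 1000 bits
= 4050000000 bits
= 506250000 bytes
= 494384.7656 KB
BDP = 4050000000 bits (506250000 bytes)


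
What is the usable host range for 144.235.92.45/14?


Network: 144.232.0.0
Broadcast: 144.235.255.255
First usable = network + 1
Last usable = broadcast - 1
Range: 144.232.0.1 to 144.235.255.254


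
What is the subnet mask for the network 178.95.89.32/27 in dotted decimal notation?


/27 means 27 network bits, 5 host bits
Binary: 11111111111111111111111111100000
Mask: 255.255.255.224


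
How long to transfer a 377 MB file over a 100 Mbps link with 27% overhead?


Effective throughput = 100 * (1 - 27/100) = 73 Mbps
File size in Mb = 377 * 8 = 3016 Mb
Time = 3016 / 73
Time = 41.3151 seconds


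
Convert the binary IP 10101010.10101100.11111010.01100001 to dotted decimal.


10101010 = 170
10101100 = 172
11111010 = 250
01100001 = 97
IP: 170.172.250.97


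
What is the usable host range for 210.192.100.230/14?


Network: 210.192.0.0
Broadcast: 210.195.255.255
First usable = network + 1
Last usable = broadcast - 1
Range: 210.192.0.1 to 210.195.255.254


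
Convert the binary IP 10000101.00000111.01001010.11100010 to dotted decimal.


10000101 = 133
00000111 = 7
01001010 = 74
11100010 = 226
IP: 133.7.74.226


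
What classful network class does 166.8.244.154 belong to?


First octet: 166
Binary: 10100110
10xxxxxx -> Class B (128-191)
Class B, default mask 255.255.0.0 (/16)


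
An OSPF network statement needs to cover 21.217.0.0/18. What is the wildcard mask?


Subnet mask: 255.255.192.0
Wildcard = 255.255.255.255 - subnet mask
255 - 255 = 0
255 - 255 = 0
255 - 192 = 63
255 - 0 = 255
Wildcard: 0.0.63.255


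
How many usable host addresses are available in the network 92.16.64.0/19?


Host bits = 32 - 19 = 13
Total addresses = 2^13 = 8192
Usable = total - 2 (network and broadcast)
Usable hosts: 8190


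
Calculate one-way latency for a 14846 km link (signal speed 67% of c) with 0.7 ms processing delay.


Speed = 0.67 * 3e5 km/s = 201000 km/s
Propagation delay = 14846 / 201000 = 0.0739 s = 73.8607 ms
Processing delay = 0.7 ms
Total one-way latency = 74.5607 ms


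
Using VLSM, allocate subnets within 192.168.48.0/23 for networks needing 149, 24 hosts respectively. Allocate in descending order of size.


149 hosts -> /24 (254 usable): 192.168.48.0/24
24 hosts -> /27 (30 usable): 192.168.49.0/27
Allocation: 192.168.48.0/24 (149 hosts, 254 usable); 192.168.49.0/27 (24 hosts, 30 usable)


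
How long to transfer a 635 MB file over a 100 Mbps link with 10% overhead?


Effective throughput = 100 * (1 - 10/100) = 90 Mbps
File size in Mb = 635 * 8 = 5080 Mb
Time = 5080 / 90
Time = 56.4444 seconds


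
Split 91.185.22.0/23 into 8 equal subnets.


New prefix = 23 + 3 = 26
Each subnet has 64 addresses
  91.185.22.0/26
  91.185.22.64/26
  91.185.22.128/26
  91.185.22.192/26
  91.185.23.0/26
  91.185.23.64/26
  91.185.23.128/26
  91.185.23.192/26
Subnets: 91.185.22.0/26, 91.185.22.64/26, 91.185.22.128/26, 91.185.22.192/26, 91.185.23.0/26, 91.185.23.64/26, 91.185.23.128/26, 91.185.23.192/26


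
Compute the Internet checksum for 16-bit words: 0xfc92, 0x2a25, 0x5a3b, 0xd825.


Sum all words (with carry folding):
+ 0xfc92 = 0xfc92
+ 0x2a25 = 0x26b8
+ 0x5a3b = 0x80f3
+ 0xd825 = 0x5919
One's complement: ~0x5919
Checksum = 0xa6e6


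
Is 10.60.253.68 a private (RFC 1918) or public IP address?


RFC 1918 private ranges:
  10.0.0.0/8 (10.0.0.0 - 10.255.255.255)
  172.16.0.0/12 (172.16.0.0 - 172.31.255.255)
  192.168.0.0/16 (192.168.0.0 - 192.168.255.255)
Private (in 10.0.0.0/8)


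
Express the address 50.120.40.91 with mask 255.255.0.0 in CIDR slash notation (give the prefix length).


Binary: 11111111.11111111.00000000.00000000
Count leading 1s
Prefix: /16


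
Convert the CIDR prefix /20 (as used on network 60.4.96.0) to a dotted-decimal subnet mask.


/20 means 20 network bits, 12 host bits
Binary: 11111111111111111111000000000000
Mask: 255.255.240.0


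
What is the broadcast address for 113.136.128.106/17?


Network: 113.136.128.0/17
Host bits = 15
Set all host bits to 1:
Broadcast: 113.136.255.255


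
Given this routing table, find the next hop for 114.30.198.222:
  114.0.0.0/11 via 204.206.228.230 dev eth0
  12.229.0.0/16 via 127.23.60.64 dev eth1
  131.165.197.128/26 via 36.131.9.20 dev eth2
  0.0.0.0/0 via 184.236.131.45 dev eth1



Longest prefix match for 114.30.198.222:
  /11 114.0.0.0: MATCH
  /16 12.229.0.0: no
  /26 131.165.197.128: no
  /0 0.0.0.0: MATCH
Selected: next-hop 204.206.228.230 via eth0 (matched /11)


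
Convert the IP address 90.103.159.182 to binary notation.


90 = 01011010
103 = 01100111
159 = 10011111
182 = 10110110
Binary: 01011010.01100111.10011111.10110110


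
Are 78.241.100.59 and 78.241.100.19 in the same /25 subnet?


Mask: 255.255.255.128
78.241.100.59 AND mask = 78.241.100.0
78.241.100.19 AND mask = 78.241.100.0
Yes, same subnet (78.241.100.0)


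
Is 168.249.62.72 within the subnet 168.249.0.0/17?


Subnet network: 168.249.0.0
Test IP AND mask: 168.249.0.0
Yes, 168.249.62.72 is in 168.249.0.0/17


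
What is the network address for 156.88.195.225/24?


IP:   10011100.01011000.11000011.11100001
Mask: 11111111.11111111.11111111.00000000
AND operation:
Net:  10011100.01011000.11000011.00000000
Network: 156.88.195.0/24


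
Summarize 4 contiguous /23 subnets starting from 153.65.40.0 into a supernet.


Original prefix: /23
Number of subnets: 4 = 2^2
New prefix = 23 - 2 = 21
Supernet: 153.65.40.0/21


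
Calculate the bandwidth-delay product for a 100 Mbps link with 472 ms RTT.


BDP = bandwidth * RTT
= 100 Mbps * 472 ms
= 100 * 1e6 * 472 / 1000 bits
= 47200000 bits
= 5900000 bytes
= 5761.7188 KB
BDP = 47200000 bits (5900000 bytes)


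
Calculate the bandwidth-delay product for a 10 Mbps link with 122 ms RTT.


BDP = bandwidth * RTT
= 10 Mbps * 122 ms
= 10 * 1e6 * 122 / 1000 bits
= 1220000 bits
= 152500 bytes
= 148.9258 KB
BDP = 1220000 bits (152500 bytes)


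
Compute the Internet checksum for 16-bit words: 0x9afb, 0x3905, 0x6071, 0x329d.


Sum all words (with carry folding):
+ 0x9afb = 0x9afb
+ 0x3905 = 0xd400
+ 0x6071 = 0x3472
+ 0x329d = 0x670f
One's complement: ~0x670f
Checksum = 0x98f0


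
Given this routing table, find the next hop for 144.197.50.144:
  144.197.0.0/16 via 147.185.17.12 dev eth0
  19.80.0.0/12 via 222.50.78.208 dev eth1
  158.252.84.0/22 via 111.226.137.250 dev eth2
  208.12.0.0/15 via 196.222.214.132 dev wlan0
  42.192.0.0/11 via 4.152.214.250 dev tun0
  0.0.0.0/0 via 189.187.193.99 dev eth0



Longest prefix match for 144.197.50.144:
  /16 144.197.0.0: MATCH
  /12 19.80.0.0: no
  /22 158.252.84.0: no
  /15 208.12.0.0: no
  /11 42.192.0.0: no
  /0 0.0.0.0: MATCH
Selected: next-hop 147.185.17.12 via eth0 (matched /16)


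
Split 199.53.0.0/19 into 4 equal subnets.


New prefix = 19 + 2 = 21
Each subnet has 2048 addresses
  199.53.0.0/21
  199.53.8.0/21
  199.53.16.0/21
  199.53.24.0/21
Subnets: 199.53.0.0/21, 199.53.8.0/21, 199.53.16.0/21, 199.53.24.0/21


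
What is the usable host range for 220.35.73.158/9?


Network: 220.0.0.0
Broadcast: 220.127.255.255
First usable = network + 1
Last usable = broadcast - 1
Range: 220.0.0.1 to 220.127.255.254


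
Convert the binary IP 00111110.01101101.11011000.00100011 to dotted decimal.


00111110 = 62
01101101 = 109
11011000 = 216
00100011 = 35
IP: 62.109.216.35


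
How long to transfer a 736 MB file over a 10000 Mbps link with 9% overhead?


Effective throughput = 10000 * (1 - 9/100) = 9100 Mbps
File size in Mb = 736 * 8 = 5888 Mb
Time = 5888 / 9100
Time = 0.647 seconds


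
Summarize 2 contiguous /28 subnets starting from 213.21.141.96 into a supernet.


Original prefix: /28
Number of subnets: 2 = 2^1
New prefix = 28 - 1 = 27
Supernet: 213.21.141.96/27


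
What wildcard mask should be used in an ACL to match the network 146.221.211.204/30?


Subnet mask: 255.255.255.252
Wildcard = 255.255.255.255 - subnet mask
255 - 255 = 0
255 - 255 = 0
255 - 255 = 0
255 - 252 = 3
Wildcard: 0.0.0.3


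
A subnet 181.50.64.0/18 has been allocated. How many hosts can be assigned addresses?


Host bits = 32 - 18 = 14
Total addresses = 2^14 = 16384
Usable = total - 2 (network and broadcast)
Usable hosts: 16382


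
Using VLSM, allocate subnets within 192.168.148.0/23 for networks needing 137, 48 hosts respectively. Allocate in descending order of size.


137 hosts -> /24 (254 usable): 192.168.148.0/24
48 hosts -> /26 (62 usable): 192.168.149.0/26
Allocation: 192.168.148.0/24 (137 hosts, 254 usable); 192.168.149.0/26 (48 hosts, 62 usable)


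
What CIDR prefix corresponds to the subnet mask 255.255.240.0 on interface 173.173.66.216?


Binary: 11111111.11111111.11110000.00000000
Count leading 1s
Prefix: /20


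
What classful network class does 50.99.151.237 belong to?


First octet: 50
Binary: 00110010
0xxxxxxx -> Class A (1-126)
Class A, default mask 255.0.0.0 (/8)


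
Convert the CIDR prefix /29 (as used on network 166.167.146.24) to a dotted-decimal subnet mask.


/29 means 29 network bits, 3 host bits
Binary: 11111111111111111111111111111000
Mask: 255.255.255.248


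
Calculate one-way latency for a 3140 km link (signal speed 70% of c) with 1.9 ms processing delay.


Speed = 0.7 * 3e5 km/s = 210000 km/s
Propagation delay = 3140 / 210000 = 0.015 s = 14.9524 ms
Processing delay = 1.9 ms
Total one-way latency = 16.8524 ms


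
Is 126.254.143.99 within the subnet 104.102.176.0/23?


Subnet network: 104.102.176.0
Test IP AND mask: 126.254.142.0
No, 126.254.143.99 is not in 104.102.176.0/23


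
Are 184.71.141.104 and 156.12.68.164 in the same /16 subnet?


Mask: 255.255.0.0
184.71.141.104 AND mask = 184.71.0.0
156.12.68.164 AND mask = 156.12.0.0
No, different subnets (184.71.0.0 vs 156.12.0.0)


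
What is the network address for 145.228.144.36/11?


IP:   10010001.11100100.10010000.00100100
Mask: 11111111.11100000.00000000.00000000
AND operation:
Net:  10010001.11100000.00000000.00000000
Network: 145.224.0.0/11


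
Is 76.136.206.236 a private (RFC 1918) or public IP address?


RFC 1918 private ranges:
  10.0.0.0/8 (10.0.0.0 - 10.255.255.255)
  172.16.0.0/12 (172.16.0.0 - 172.31.255.255)
  192.168.0.0/16 (192.168.0.0 - 192.168.255.255)
Public (not in any RFC 1918 range)


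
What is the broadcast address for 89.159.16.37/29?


Network: 89.159.16.32/29
Host bits = 3
Set all host bits to 1:
Broadcast: 89.159.16.39


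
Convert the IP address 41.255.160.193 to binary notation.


41 = 00101001
255 = 11111111
160 = 10100000
193 = 11000001
Binary: 00101001.11111111.10100000.11000001


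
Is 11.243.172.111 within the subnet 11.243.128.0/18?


Subnet network: 11.243.128.0
Test IP AND mask: 11.243.128.0
Yes, 11.243.172.111 is in 11.243.128.0/18


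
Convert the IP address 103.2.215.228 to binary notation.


103 = 01100111
2 = 00000010
215 = 11010111
228 = 11100100
Binary: 01100111.00000010.11010111.11100100


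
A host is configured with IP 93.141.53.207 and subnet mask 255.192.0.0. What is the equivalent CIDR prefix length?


Binary: 11111111.11000000.00000000.00000000
Count leading 1s
Prefix: /10


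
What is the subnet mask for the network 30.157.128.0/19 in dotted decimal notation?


/19 means 19 network bits, 13 host bits
Binary: 11111111111111111110000000000000
Mask: 255.255.224.0


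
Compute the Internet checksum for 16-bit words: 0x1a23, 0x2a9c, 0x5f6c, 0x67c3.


Sum all words (with carry folding):
+ 0x1a23 = 0x1a23
+ 0x2a9c = 0x44bf
+ 0x5f6c = 0xa42b
+ 0x67c3 = 0x0bef
One's complement: ~0x0bef
Checksum = 0xf410


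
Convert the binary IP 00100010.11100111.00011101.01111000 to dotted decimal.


00100010 = 34
11100111 = 231
00011101 = 29
01111000 = 120
IP: 34.231.29.120


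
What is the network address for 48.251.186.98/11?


IP:   00110000.11111011.10111010.01100010
Mask: 11111111.11100000.00000000.00000000
AND operation:
Net:  00110000.11100000.00000000.00000000
Network: 48.224.0.0/11


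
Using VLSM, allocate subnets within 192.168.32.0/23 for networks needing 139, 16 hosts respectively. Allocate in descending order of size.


139 hosts -> /24 (254 usable): 192.168.32.0/24
16 hosts -> /27 (30 usable): 192.168.33.0/27
Allocation: 192.168.32.0/24 (139 hosts, 254 usable); 192.168.33.0/27 (16 hosts, 30 usable)


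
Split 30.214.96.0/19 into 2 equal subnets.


New prefix = 19 + 1 = 20
Each subnet has 4096 addresses
  30.214.96.0/20
  30.214.112.0/20
Subnets: 30.214.96.0/20, 30.214.112.0/20


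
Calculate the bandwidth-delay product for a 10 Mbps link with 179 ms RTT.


BDP = bandwidth * RTT
= 10 Mbps * 179 ms
= 10 * 1e6 * 179 / 1000 bits
= 1790000 bits
= 223750 bytes
= 218.5059 KB
BDP = 1790000 bits (223750 bytes)


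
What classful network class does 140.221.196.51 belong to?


First octet: 140
Binary: 10001100
10xxxxxx -> Class B (128-191)
Class B, default mask 255.255.0.0 (/16)


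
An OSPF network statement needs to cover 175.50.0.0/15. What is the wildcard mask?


Subnet mask: 255.254.0.0
Wildcard = 255.255.255.255 - subnet mask
255 - 255 = 0
255 - 254 = 1
255 - 0 = 255
255 - 0 = 255
Wildcard: 0.1.255.255


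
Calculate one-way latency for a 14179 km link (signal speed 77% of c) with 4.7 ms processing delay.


Speed = 0.77 * 3e5 km/s = 231000 km/s
Propagation delay = 14179 / 231000 = 0.0614 s = 61.381 ms
Processing delay = 4.7 ms
Total one-way latency = 66.081 ms


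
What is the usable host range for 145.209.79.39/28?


Network: 145.209.79.32
Broadcast: 145.209.79.47
First usable = network + 1
Last usable = broadcast - 1
Range: 145.209.79.33 to 145.209.79.46


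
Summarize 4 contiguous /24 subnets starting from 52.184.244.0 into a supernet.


Original prefix: /24
Number of subnets: 4 = 2^2
New prefix = 24 - 2 = 22
Supernet: 52.184.244.0/22


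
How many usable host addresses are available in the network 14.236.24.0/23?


Host bits = 32 - 23 = 9
Total addresses = 2^9 = 512
Usable = total - 2 (network and broadcast)
Usable hosts: 510


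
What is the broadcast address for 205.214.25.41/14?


Network: 205.212.0.0/14
Host bits = 18
Set all host bits to 1:
Broadcast: 205.215.255.255


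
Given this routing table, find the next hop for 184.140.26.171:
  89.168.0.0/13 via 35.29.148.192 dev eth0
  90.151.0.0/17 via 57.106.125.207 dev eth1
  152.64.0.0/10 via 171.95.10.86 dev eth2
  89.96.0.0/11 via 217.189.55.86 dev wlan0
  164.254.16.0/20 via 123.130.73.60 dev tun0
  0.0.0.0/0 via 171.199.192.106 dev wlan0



Longest prefix match for 184.140.26.171:
  /13 89.168.0.0: no
  /17 90.151.0.0: no
  /10 152.64.0.0: no
  /11 89.96.0.0: no
  /20 164.254.16.0: no
  /0 0.0.0.0: MATCH
Selected: next-hop 171.199.192.106 via wlan0 (matched /0)


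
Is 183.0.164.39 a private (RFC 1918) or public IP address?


RFC 1918 private ranges:
  10.0.0.0/8 (10.0.0.0 - 10.255.255.255)
  172.16.0.0/12 (172.16.0.0 - 172.31.255.255)
  192.168.0.0/16 (192.168.0.0 - 192.168.255.255)
Public (not in any RFC 1918 range)


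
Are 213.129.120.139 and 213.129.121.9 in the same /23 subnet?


Mask: 255.255.254.0
213.129.120.139 AND mask = 213.129.120.0
213.129.121.9 AND mask = 213.129.120.0
Yes, same subnet (213.129.120.0)


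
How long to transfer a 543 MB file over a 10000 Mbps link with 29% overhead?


Effective throughput = 10000 * (1 - 29/100) = 7100 Mbps
File size in Mb = 543 * 8 = 4344 Mb
Time = 4344 / 7100
Time = 0.6118 seconds


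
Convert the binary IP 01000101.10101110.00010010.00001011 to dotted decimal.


01000101 = 69
10101110 = 174
00010010 = 18
00001011 = 11
IP: 69.174.18.11


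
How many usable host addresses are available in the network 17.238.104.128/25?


Host bits = 32 - 25 = 7
Total addresses = 2^7 = 128
Usable = total - 2 (network and broadcast)
Usable hosts: 126


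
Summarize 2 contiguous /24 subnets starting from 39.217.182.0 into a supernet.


Original prefix: /24
Number of subnets: 2 = 2^1
New prefix = 24 - 1 = 23
Supernet: 39.217.182.0/23


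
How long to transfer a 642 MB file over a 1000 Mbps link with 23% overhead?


Effective throughput = 1000 * (1 - 23/100) = 770 Mbps
File size in Mb = 642 * 8 = 5136 Mb
Time = 5136 / 770
Time = 6.6701 seconds


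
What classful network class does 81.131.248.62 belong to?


First octet: 81
Binary: 01010001
0xxxxxxx -> Class A (1-126)
Class A, default mask 255.0.0.0 (/8)


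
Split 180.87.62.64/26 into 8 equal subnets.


New prefix = 26 + 3 = 29
Each subnet has 8 addresses
  180.87.62.64/29
  180.87.62.72/29
  180.87.62.80/29
  180.87.62.88/29
  180.87.62.96/29
  180.87.62.104/29
  180.87.62.112/29
  180.87.62.120/29
Subnets: 180.87.62.64/29, 180.87.62.72/29, 180.87.62.80/29, 180.87.62.88/29, 180.87.62.96/29, 180.87.62.104/29, 180.87.62.112/29, 180.87.62.120/29


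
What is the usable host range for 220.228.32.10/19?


Network: 220.228.32.0
Broadcast: 220.228.63.255
First usable = network + 1
Last usable = broadcast - 1
Range: 220.228.32.1 to 220.228.63.254


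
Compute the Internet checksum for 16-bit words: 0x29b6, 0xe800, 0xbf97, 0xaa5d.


Sum all words (with carry folding):
+ 0x29b6 = 0x29b6
+ 0xe800 = 0x11b7
+ 0xbf97 = 0xd14e
+ 0xaa5d = 0x7bac
One's complement: ~0x7bac
Checksum = 0x8453


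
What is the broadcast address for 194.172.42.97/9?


Network: 194.128.0.0/9
Host bits = 23
Set all host bits to 1:
Broadcast: 194.255.255.255


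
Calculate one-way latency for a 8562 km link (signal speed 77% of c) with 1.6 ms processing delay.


Speed = 0.77 * 3e5 km/s = 231000 km/s
Propagation delay = 8562 / 231000 = 0.0371 s = 37.0649 ms
Processing delay = 1.6 ms
Total one-way latency = 38.6649 ms


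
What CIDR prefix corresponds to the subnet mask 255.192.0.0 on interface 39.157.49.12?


Binary: 11111111.11000000.00000000.00000000
Count leading 1s
Prefix: /10


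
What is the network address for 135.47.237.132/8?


IP:   10000111.00101111.11101101.10000100
Mask: 11111111.00000000.00000000.00000000
AND operation:
Net:  10000111.00000000.00000000.00000000
Network: 135.0.0.0/8


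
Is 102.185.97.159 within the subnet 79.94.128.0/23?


Subnet network: 79.94.128.0
Test IP AND mask: 102.185.96.0
No, 102.185.97.159 is not in 79.94.128.0/23


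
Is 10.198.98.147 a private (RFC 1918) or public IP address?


RFC 1918 private ranges:
  10.0.0.0/8 (10.0.0.0 - 10.255.255.255)
  172.16.0.0/12 (172.16.0.0 - 172.31.255.255)
  192.168.0.0/16 (192.168.0.0 - 192.168.255.255)
Private (in 10.0.0.0/8)


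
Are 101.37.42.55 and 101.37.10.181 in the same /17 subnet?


Mask: 255.255.128.0
101.37.42.55 AND mask = 101.37.0.0
101.37.10.181 AND mask = 101.37.0.0
Yes, same subnet (101.37.0.0)


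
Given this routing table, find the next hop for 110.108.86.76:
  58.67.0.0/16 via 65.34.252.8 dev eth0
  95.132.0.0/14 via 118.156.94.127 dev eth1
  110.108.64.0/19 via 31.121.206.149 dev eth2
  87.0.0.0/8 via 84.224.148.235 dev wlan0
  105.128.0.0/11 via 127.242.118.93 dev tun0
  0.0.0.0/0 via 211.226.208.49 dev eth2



Longest prefix match for 110.108.86.76:
  /16 58.67.0.0: no
  /14 95.132.0.0: no
  /19 110.108.64.0: MATCH
  /8 87.0.0.0: no
  /11 105.128.0.0: no
  /0 0.0.0.0: MATCH
Selected: next-hop 31.121.206.149 via eth2 (matched /19)


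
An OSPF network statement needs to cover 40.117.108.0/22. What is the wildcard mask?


Subnet mask: 255.255.252.0
Wildcard = 255.255.255.255 - subnet mask
255 - 255 = 0
255 - 255 = 0
255 - 252 = 3
255 - 0 = 255
Wildcard: 0.0.3.255


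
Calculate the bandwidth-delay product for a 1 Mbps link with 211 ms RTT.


BDP = bandwidth * RTT
= 1 Mbps * 211 ms
= 1 * 1e6 * 211 / 1000 bits
= 211000 bits
= 26375 bytes
= 25.7568 KB
BDP = 211000 bits (26375 bytes)


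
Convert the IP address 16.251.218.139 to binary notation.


16 = 00010000
251 = 11111011
218 = 11011010
139 = 10001011
Binary: 00010000.11111011.11011010.10001011


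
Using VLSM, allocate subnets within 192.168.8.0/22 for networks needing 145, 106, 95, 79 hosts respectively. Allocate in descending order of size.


145 hosts -> /24 (254 usable): 192.168.8.0/24
106 hosts -> /25 (126 usable): 192.168.9.0/25
95 hosts -> /25 (126 usable): 192.168.9.128/25
79 hosts -> /25 (126 usable): 192.168.10.0/25
Allocation: 192.168.8.0/24 (145 hosts, 254 usable); 192.168.9.0/25 (106 hosts, 126 usable); 192.168.9.128/25 (95 hosts, 126 usable); 192.168.10.0/25 (79 hosts, 126 usable)


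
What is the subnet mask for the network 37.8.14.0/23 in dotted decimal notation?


/23 means 23 network bits, 9 host bits
Binary: 11111111111111111111111000000000
Mask: 255.255.254.0


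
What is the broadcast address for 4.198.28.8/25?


Network: 4.198.28.0/25
Host bits = 7
Set all host bits to 1:
Broadcast: 4.198.28.127


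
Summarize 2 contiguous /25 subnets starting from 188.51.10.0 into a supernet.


Original prefix: /25
Number of subnets: 2 = 2^1
New prefix = 25 - 1 = 24
Supernet: 188.51.10.0/24


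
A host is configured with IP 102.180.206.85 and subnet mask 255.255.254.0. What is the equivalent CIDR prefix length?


Binary: 11111111.11111111.11111110.00000000
Count leading 1s
Prefix: /23


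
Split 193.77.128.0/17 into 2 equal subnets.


New prefix = 17 + 1 = 18
Each subnet has 16384 addresses
  193.77.128.0/18
  193.77.192.0/18
Subnets: 193.77.128.0/18, 193.77.192.0/18


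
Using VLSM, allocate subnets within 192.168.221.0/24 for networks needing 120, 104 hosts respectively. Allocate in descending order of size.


120 hosts -> /25 (126 usable): 192.168.221.0/25
104 hosts -> /25 (126 usable): 192.168.221.128/25
Allocation: 192.168.221.0/25 (120 hosts, 126 usable); 192.168.221.128/25 (104 hosts, 126 usable)


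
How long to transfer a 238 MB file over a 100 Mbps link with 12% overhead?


Effective throughput = 100 * (1 - 12/100) = 88 Mbps
File size in Mb = 238 * 8 = 1904 Mb
Time = 1904 / 88
Time = 21.6364 seconds


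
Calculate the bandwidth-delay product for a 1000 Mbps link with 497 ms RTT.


BDP = bandwidth * RTT
= 1000 Mbps * 497 ms
= 1000 * 1e6 * 497 / 1000 bits
= 497000000 bits
= 62125000 bytes
= 60668.9453 KB
BDP = 497000000 bits (62125000 bytes)


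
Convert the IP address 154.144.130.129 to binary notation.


154 = 10011010
144 = 10010000
130 = 10000010
129 = 10000001
Binary: 10011010.10010000.10000010.10000001


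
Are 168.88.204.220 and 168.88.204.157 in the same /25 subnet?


Mask: 255.255.255.128
168.88.204.220 AND mask = 168.88.204.128
168.88.204.157 AND mask = 168.88.204.128
Yes, same subnet (168.88.204.128)


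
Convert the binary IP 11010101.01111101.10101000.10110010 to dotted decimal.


11010101 = 213
01111101 = 125
10101000 = 168
10110010 = 178
IP: 213.125.168.178


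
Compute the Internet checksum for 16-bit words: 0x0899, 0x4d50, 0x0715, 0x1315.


Sum all words (with carry folding):
+ 0x0899 = 0x0899
+ 0x4d50 = 0x55e9
+ 0x0715 = 0x5cfe
+ 0x1315 = 0x7013
One's complement: ~0x7013
Checksum = 0x8fec


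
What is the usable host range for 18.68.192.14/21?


Network: 18.68.192.0
Broadcast: 18.68.199.255
First usable = network + 1
Last usable = broadcast - 1
Range: 18.68.192.1 to 18.68.199.254


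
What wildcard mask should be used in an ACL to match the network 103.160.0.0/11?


Subnet mask: 255.224.0.0
Wildcard = 255.255.255.255 - subnet mask
255 - 255 = 0
255 - 224 = 31
255 - 0 = 255
255 - 0 = 255
Wildcard: 0.31.255.255


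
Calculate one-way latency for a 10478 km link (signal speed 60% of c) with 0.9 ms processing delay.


Speed = 0.6 * 3e5 km/s = 180000 km/s
Propagation delay = 10478 / 180000 = 0.0582 s = 58.2111 ms
Processing delay = 0.9 ms
Total one-way latency = 59.1111 ms


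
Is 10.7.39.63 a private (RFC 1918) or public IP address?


RFC 1918 private ranges:
  10.0.0.0/8 (10.0.0.0 - 10.255.255.255)
  172.16.0.0/12 (172.16.0.0 - 172.31.255.255)
  192.168.0.0/16 (192.168.0.0 - 192.168.255.255)
Private (in 10.0.0.0/8)


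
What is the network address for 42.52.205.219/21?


IP:   00101010.00110100.11001101.11011011
Mask: 11111111.11111111.11111000.00000000
AND operation:
Net:  00101010.00110100.11001000.00000000
Network: 42.52.200.0/21


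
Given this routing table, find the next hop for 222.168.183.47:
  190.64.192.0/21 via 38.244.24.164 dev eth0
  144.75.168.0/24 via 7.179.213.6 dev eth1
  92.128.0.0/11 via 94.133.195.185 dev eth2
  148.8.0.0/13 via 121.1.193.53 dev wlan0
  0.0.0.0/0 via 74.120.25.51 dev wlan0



Longest prefix match for 222.168.183.47:
  /21 190.64.192.0: no
  /24 144.75.168.0: no
  /11 92.128.0.0: no
  /13 148.8.0.0: no
  /0 0.0.0.0: MATCH
Selected: next-hop 74.120.25.51 via wlan0 (matched /0)


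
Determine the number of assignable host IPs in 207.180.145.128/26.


Host bits = 32 - 26 = 6
Total addresses = 2^6 = 64
Usable = total - 2 (network and broadcast)
Usable hosts: 62


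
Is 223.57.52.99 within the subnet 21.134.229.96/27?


Subnet network: 21.134.229.96
Test IP AND mask: 223.57.52.96
No, 223.57.52.99 is not in 21.134.229.96/27


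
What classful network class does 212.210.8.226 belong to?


First octet: 212
Binary: 11010100
110xxxxx -> Class C (192-223)
Class C, default mask 255.255.255.0 (/24)


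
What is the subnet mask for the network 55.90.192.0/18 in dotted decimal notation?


/18 means 18 network bits, 14 host bits
Binary: 11111111111111111100000000000000
Mask: 255.255.192.0


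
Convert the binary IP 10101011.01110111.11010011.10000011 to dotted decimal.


10101011 = 171
01110111 = 119
11010011 = 211
10000011 = 131
IP: 171.119.211.131


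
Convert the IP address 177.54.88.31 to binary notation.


177 = 10110001
54 = 00110110
88 = 01011000
31 = 00011111
Binary: 10110001.00110110.01011000.00011111


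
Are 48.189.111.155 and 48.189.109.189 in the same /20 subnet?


Mask: 255.255.240.0
48.189.111.155 AND mask = 48.189.96.0
48.189.109.189 AND mask = 48.189.96.0
Yes, same subnet (48.189.96.0)


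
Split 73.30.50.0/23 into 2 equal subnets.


New prefix = 23 + 1 = 24
Each subnet has 256 addresses
  73.30.50.0/24
  73.30.51.0/24
Subnets: 73.30.50.0/24, 73.30.51.0/24


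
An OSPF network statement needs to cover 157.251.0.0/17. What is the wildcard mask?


Subnet mask: 255.255.128.0
Wildcard = 255.255.255.255 - subnet mask
255 - 255 = 0
255 - 255 = 0
255 - 128 = 127
255 - 0 = 255
Wildcard: 0.0.127.255


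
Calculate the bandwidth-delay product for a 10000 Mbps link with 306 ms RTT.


BDP = bandwidth * RTT
= 10000 Mbps * 306 ms
= 10000 * 1e6 * 306 / 1000 bits
= 3060000000 bits
= 382500000 bytes
= 373535.1562 KB
BDP = 3060000000 bits (382500000 bytes)


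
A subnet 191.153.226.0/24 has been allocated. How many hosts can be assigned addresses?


Host bits = 32 - 24 = 8
Total addresses = 2^8 = 256
Usable = total - 2 (network and broadcast)
Usable hosts: 254


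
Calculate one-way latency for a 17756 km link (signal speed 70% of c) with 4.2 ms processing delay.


Speed = 0.7 * 3e5 km/s = 210000 km/s
Propagation delay = 17756 / 210000 = 0.0846 s = 84.5524 ms
Processing delay = 4.2 ms
Total one-way latency = 88.7524 ms


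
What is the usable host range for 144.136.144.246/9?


Network: 144.128.0.0
Broadcast: 144.255.255.255
First usable = network + 1
Last usable = broadcast - 1
Range: 144.128.0.1 to 144.255.255.254


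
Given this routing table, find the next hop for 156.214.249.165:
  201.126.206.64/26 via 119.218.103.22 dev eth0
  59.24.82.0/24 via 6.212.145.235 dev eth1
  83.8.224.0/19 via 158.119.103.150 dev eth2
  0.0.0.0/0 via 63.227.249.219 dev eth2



Longest prefix match for 156.214.249.165:
  /26 201.126.206.64: no
  /24 59.24.82.0: no
  /19 83.8.224.0: no
  /0 0.0.0.0: MATCH
Selected: next-hop 63.227.249.219 via eth2 (matched /0)


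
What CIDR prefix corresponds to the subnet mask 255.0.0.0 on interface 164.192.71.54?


Binary: 11111111.00000000.00000000.00000000
Count leading 1s
Prefix: /8


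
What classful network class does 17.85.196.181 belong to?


First octet: 17
Binary: 00010001
0xxxxxxx -> Class A (1-126)
Class A, default mask 255.0.0.0 (/8)


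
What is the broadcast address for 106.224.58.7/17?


Network: 106.224.0.0/17
Host bits = 15
Set all host bits to 1:
Broadcast: 106.224.127.255


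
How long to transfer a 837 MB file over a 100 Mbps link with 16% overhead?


Effective throughput = 100 * (1 - 16/100) = 84 Mbps
File size in Mb = 837 * 8 = 6696 Mb
Time = 6696 / 84
Time = 79.7143 seconds


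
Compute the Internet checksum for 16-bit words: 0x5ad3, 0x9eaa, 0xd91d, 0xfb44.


Sum all words (with carry folding):
+ 0x5ad3 = 0x5ad3
+ 0x9eaa = 0xf97d
+ 0xd91d = 0xd29b
+ 0xfb44 = 0xcde0
One's complement: ~0xcde0
Checksum = 0x321f


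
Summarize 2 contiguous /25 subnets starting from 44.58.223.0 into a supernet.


Original prefix: /25
Number of subnets: 2 = 2^1
New prefix = 25 - 1 = 24
Supernet: 44.58.223.0/24


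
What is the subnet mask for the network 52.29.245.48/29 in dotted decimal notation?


/29 means 29 network bits, 3 host bits
Binary: 11111111111111111111111111111000
Mask: 255.255.255.248


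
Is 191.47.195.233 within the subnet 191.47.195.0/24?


Subnet network: 191.47.195.0
Test IP AND mask: 191.47.195.0
Yes, 191.47.195.233 is in 191.47.195.0/24


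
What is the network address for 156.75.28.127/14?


IP:   10011100.01001011.00011100.01111111
Mask: 11111111.11111100.00000000.00000000
AND operation:
Net:  10011100.01001000.00000000.00000000
Network: 156.72.0.0/14


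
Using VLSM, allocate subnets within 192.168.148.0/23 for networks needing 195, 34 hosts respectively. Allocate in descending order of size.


195 hosts -> /24 (254 usable): 192.168.148.0/24
34 hosts -> /26 (62 usable): 192.168.149.0/26
Allocation: 192.168.148.0/24 (195 hosts, 254 usable); 192.168.149.0/26 (34 hosts, 62 usable)


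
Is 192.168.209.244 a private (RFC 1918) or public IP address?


RFC 1918 private ranges:
  10.0.0.0/8 (10.0.0.0 - 10.255.255.255)
  172.16.0.0/12 (172.16.0.0 - 172.31.255.255)
  192.168.0.0/16 (192.168.0.0 - 192.168.255.255)
Private (in 192.168.0.0/16)


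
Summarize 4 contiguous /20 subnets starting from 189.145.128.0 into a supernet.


Original prefix: /20
Number of subnets: 4 = 2^2
New prefix = 20 - 2 = 18
Supernet: 189.145.128.0/18


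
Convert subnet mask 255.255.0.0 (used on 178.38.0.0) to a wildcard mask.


Subnet mask: 255.255.0.0
Wildcard = 255.255.255.255 - subnet mask
255 - 255 = 0
255 - 255 = 0
255 - 0 = 255
255 - 0 = 255
Wildcard: 0.0.255.255


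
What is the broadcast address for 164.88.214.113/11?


Network: 164.64.0.0/11
Host bits = 21
Set all host bits to 1:
Broadcast: 164.95.255.255


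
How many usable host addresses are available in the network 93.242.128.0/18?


Host bits = 32 - 18 = 14
Total addresses = 2^14 = 16384
Usable = total - 2 (network and broadcast)
Usable hosts: 16382


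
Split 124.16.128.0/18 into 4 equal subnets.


New prefix = 18 + 2 = 20
Each subnet has 4096 addresses
  124.16.128.0/20
  124.16.144.0/20
  124.16.160.0/20
  124.16.176.0/20
Subnets: 124.16.128.0/20, 124.16.144.0/20, 124.16.160.0/20, 124.16.176.0/20


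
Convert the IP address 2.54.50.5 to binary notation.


2 = 00000010
54 = 00110110
50 = 00110010
5 = 00000101
Binary: 00000010.00110110.00110010.00000101
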